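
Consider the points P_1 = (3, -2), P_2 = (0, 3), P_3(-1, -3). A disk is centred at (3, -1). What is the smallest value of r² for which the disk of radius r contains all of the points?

The required radius is the distance from (3, -1) to the farthest point.
Squared distances: 1, 25, 20.
Maximum is 25, attained at P_2.

25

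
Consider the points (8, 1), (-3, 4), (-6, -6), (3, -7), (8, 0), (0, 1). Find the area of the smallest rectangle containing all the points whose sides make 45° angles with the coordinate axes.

178.5

In coordinates u = x + y, v = x − y the rectangle is axis-aligned; the map (x,y)→(u,v) scales areas by 2.
u-values: 9, 1, -12, -4, 8, 1; range = 9 − (-12) = 21.
v-values: 7, -7, 0, 10, 8, -1; range = 10 − (-7) = 17.
Area = (21 × 17) / 2 = 178.5.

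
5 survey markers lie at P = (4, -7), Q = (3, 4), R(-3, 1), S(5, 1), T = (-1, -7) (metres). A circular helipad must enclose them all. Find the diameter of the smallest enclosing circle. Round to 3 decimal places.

11.753

The minimum enclosing circle is determined by three boundary points: P, Q, T.
Their circumcentre is (1.5, -37/22) with r² = 8357/242.
The farthest remaining point R is at distance² 6641/242 ≤ 8357/242.
Diameter = 2r = 2√(8357/242) ≈ 11.753.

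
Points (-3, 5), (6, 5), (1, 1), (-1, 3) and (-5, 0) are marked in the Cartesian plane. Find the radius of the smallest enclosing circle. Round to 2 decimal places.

The minimum enclosing circle of a finite set is fixed by two of the points (as a diameter) or three (as a circumcircle).
The farthest pair is (6, 5)–(-5, 0) with squared distance 146. The circle on this segment as diameter has centre (0.5, 2.5) and r² = 146/4 = 36.5.
Check (-3, 5): distance² to centre = 18.5 ≤ 36.5, so it lies inside.
All remaining points lie in this disk, and no smaller disk contains both endpoints, so this is the minimum enclosing circle.
r = √(36.5) ≈ 6.04.

6.04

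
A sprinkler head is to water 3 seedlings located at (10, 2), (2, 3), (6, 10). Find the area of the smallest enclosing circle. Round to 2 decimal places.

Call the three points A, B, C in the order given.
Side lengths²: AB² = 65, AC² = 80, BC² = 65.
Since AC² = 80 < 65 + 65 = 130, the triangle is acute, so the smallest enclosing circle is the circumcircle.
Circumcentre = (19/3, 31/6), r² = 845/36.
Area = π·r² = π·845/36 ≈ 73.74.

73.74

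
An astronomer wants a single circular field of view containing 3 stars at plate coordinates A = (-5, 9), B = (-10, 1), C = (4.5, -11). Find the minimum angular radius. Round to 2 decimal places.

Side lengths²: AB² = 89, AC² = 490.25, BC² = 354.25.
Since AC² = 490.25 ≥ 354.25 + 89 = 443.25, the angle opposite AC is not acute, so the smallest enclosing circle has AC as diameter.
Centre = midpoint of AC = (-0.25, -1), r² = 490.25/4 = 122.5625.
r = √(122.5625) ≈ 11.07.

11.07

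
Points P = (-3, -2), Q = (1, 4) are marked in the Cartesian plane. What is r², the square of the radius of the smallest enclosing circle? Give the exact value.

13

The smallest circle enclosing two points has them as diameter endpoints.
Centre = midpoint = (-1, 1); r² = |PQ|²/4 = 52/4 = 13.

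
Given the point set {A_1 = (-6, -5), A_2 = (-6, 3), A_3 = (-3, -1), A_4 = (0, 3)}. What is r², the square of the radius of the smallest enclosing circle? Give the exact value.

25

The farthest pair is A_1–A_4 with squared distance 100. The circle on this segment as diameter has centre (-3, -1) and r² = 100/4 = 25.
Check A_2: distance² to centre = 25 ≤ 25, so it lies inside.
All remaining points lie in this disk, and no smaller disk contains both endpoints, so this is the minimum enclosing circle.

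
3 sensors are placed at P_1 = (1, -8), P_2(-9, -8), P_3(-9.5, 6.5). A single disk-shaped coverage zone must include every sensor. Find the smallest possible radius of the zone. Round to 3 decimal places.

8.951

Side lengths²: P_1P_2² = 100, P_1P_3² = 320.5, P_2P_3² = 210.5.
Since P_1P_3² = 320.5 ≥ 210.5 + 100 = 310.5, the angle opposite P_1P_3 is not acute, so the smallest enclosing circle has P_1P_3 as diameter.
Centre = midpoint of P_1P_3 = (-4.25, -0.75), r² = 320.5/4 = 80.125.
r = √(80.125) ≈ 8.951.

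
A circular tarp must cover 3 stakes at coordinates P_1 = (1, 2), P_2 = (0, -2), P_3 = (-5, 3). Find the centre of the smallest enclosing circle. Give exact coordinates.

Side lengths²: P_1P_2² = 17, P_1P_3² = 37, P_2P_3² = 50.
Since P_2P_3² = 50 < 37 + 17 = 54, the triangle is acute, so the smallest enclosing circle is the circumcircle.
Circumcentre = (-2.3, 0.7), r² = 12.58.
Centre = (-2.3, 0.7).

(-2.3, 0.7)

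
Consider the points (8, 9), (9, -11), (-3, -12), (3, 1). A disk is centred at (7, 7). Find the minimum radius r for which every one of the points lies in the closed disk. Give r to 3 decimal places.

The required radius is the distance from (7, 7) to the farthest point.
Squared distances: 5, 328, 461, 52.
Maximum is 461, attained at (-3, -12).
r = √461 ≈ 21.471.

21.471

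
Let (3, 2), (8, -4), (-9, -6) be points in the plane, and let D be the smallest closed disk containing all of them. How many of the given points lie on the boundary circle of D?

2

Call the three points A, B, C in the order given.
Side lengths²: AB² = 61, AC² = 208, BC² = 293.
Since BC² = 293 ≥ 208 + 61 = 269, the angle opposite BC is not acute, so the smallest enclosing circle has BC as diameter.
Centre = midpoint of BC = (-0.5, -5), r² = 293/4 = 73.25.
The points at distance exactly r from the centre are (8, -4), (-9, -6) — 2 points.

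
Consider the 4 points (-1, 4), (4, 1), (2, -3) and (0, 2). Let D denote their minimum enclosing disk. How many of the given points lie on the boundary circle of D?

2

By Welzl's lemma the MEC is supported by two points (diametrically opposite) or three points (on a circumcircle).
The farthest pair is (-1, 4)–(2, -3) with squared distance 58. The circle on this segment as diameter has centre (0.5, 0.5) and r² = 58/4 = 14.5.
Check (4, 1): distance² to centre = 12.5 ≤ 14.5, so it lies inside.
All remaining points lie in this disk, and no smaller disk contains both endpoints, so this is the minimum enclosing circle.
The points at distance exactly r from the centre are (-1, 4), (2, -3) — 2 points.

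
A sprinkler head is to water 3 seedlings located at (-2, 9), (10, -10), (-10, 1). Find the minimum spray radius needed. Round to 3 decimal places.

11.700

Call the three points A, B, C in the order given.
Side lengths²: AB² = 505, AC² = 128, BC² = 521.
Since BC² = 521 < 505 + 128 = 633, the triangle is acute, so the smallest enclosing circle is the circumcircle.
Circumcentre = (77/62, -139/62), r² = 263105/1922.
r = √(263105/1922) ≈ 11.700.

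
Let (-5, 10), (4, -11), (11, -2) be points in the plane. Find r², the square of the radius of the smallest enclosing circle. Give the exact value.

47125/361

Call the three points A, B, C in the order given.
Side lengths²: AB² = 522, AC² = 400, BC² = 130.
Since AB² = 522 < 400 + 130 = 530, the triangle is acute, so the smallest enclosing circle is the circumcircle.
Circumcentre = (-6/19, -8/19), r² = 47125/361.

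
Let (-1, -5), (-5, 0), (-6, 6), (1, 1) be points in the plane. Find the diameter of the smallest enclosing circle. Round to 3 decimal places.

12.083

The farthest pair is (-1, -5)–(-6, 6) with squared distance 146. The circle on this segment as diameter has centre (-3.5, 0.5) and r² = 146/4 = 36.5.
Check (-5, 0): distance² to centre = 2.5 ≤ 36.5, so it lies inside.
All remaining points lie in this disk, and no smaller disk contains both endpoints, so this is the minimum enclosing circle.
Diameter = 2r = 2√(36.5) ≈ 12.083.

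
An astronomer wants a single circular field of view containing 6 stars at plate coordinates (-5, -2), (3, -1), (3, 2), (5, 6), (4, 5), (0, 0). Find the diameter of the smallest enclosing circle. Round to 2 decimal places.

The farthest pair is (-5, -2)–(5, 6) with squared distance 164. The circle on this segment as diameter has centre (0, 2) and r² = 164/4 = 41.
Check (3, -1): distance² to centre = 18 ≤ 41, so it lies inside.
All remaining points lie in this disk, and no smaller disk contains both endpoints, so this is the minimum enclosing circle.
Diameter = 2r = 2√41 ≈ 12.81.

12.81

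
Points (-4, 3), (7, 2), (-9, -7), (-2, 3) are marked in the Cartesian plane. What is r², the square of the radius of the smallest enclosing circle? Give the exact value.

84.25

By Welzl's lemma the MEC is supported by two points (diametrically opposite) or three points (on a circumcircle).
The farthest pair is (7, 2)–(-9, -7) with squared distance 337. The circle on this segment as diameter has centre (-1, -2.5) and r² = 337/4 = 84.25.
Check (-4, 3): distance² to centre = 39.25 ≤ 84.25, so it lies inside.
All remaining points lie in this disk, and no smaller disk contains both endpoints, so this is the minimum enclosing circle.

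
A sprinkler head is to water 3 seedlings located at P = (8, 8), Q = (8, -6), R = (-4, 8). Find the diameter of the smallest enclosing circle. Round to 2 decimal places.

18.44

Side lengths²: PQ² = 196, PR² = 144, QR² = 340.
Since QR² = 340 ≥ 196 + 144 = 340, the angle opposite QR is not acute, so the smallest enclosing circle has QR as diameter.
Centre = midpoint of QR = (2, 1), r² = 340/4 = 85.
Diameter = 2r = 2√85 ≈ 18.44.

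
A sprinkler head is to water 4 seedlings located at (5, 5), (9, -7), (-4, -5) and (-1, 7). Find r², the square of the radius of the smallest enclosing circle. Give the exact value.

The minimum enclosing circle is determined by three boundary points: (9, -7), (-4, -5), (-1, 7).
Their circumcentre is (181/54, -25/54) with r² = 108817/1458.
The farthest remaining point (5, 5) is at distance² 47473/1458 ≤ 108817/1458.

108817/1458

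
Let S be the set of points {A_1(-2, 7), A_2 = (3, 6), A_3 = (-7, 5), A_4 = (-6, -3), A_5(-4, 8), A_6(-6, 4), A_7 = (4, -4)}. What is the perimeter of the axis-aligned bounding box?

Width = max x − min x = 4 − (-7) = 11.
Height = max y − min y = 8 − (-4) = 12.
Perimeter = 2(11 + 12) = 46.

46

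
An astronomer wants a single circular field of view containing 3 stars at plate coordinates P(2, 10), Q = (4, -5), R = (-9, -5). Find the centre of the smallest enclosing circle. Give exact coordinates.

Side lengths²: PQ² = 229, PR² = 346, QR² = 169.
Since PR² = 346 < 229 + 169 = 398, the triangle is acute, so the smallest enclosing circle is the circumcircle.
Circumcentre = (-2.5, 53/30), r² = 39617/450.
Centre = (-2.5, 53/30).

(-2.5, 53/30)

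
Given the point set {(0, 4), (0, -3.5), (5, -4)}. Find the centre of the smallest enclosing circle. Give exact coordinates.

(2.5, 0)

Call the three points A, B, C in the order given.
Side lengths²: AB² = 56.25, AC² = 89, BC² = 25.25.
Since AC² = 89 ≥ 56.25 + 25.25 = 81.5, the angle opposite AC is not acute, so the smallest enclosing circle has AC as diameter.
Centre = midpoint of AC = (2.5, 0), r² = 89/4 = 22.25.
Centre = (2.5, 0).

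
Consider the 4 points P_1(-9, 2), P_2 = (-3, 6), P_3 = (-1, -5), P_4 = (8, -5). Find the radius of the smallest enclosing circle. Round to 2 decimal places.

By Welzl's lemma the MEC is supported by two points (diametrically opposite) or three points (on a circumcircle).
The farthest pair is P_1–P_4 with squared distance 338. The circle on this segment as diameter has centre (-0.5, -1.5) and r² = 338/4 = 84.5.
Check P_2: distance² to centre = 62.5 ≤ 84.5, so it lies inside.
All remaining points lie in this disk, and no smaller disk contains both endpoints, so this is the minimum enclosing circle.
r = √(84.5) ≈ 9.19.

9.19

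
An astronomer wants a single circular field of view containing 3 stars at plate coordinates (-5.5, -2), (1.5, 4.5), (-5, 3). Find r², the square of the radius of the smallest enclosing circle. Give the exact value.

22.8125

Call the three points A, B, C in the order given.
Side lengths²: AB² = 91.25, AC² = 25.25, BC² = 44.5.
Since AB² = 91.25 ≥ 44.5 + 25.25 = 69.75, the angle opposite AB is not acute, so the smallest enclosing circle has AB as diameter.
Centre = midpoint of AB = (-2, 1.25), r² = 91.25/4 = 22.8125.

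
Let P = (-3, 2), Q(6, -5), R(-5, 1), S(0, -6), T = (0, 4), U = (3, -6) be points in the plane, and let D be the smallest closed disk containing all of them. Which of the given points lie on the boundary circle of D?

Q, R

A smallest enclosing disk is always determined by at most three of the input points on its boundary.
The farthest pair is Q–R with squared distance 157. The circle on this segment as diameter has centre (0.5, -2) and r² = 157/4 = 39.25.
Check P: distance² to centre = 28.25 ≤ 39.25, so it lies inside.
All remaining points lie in this disk, and no smaller disk contains both endpoints, so this is the minimum enclosing circle.
The points at distance exactly r from the centre are Q, R — 2 points.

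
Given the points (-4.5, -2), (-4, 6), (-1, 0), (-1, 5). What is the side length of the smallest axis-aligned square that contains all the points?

The bounding box has width 3.5 and height 8.
An axis-aligned square enclosing the set must have side ≥ max(width, height).
So the minimum side is max(3.5, 8) = 8.

8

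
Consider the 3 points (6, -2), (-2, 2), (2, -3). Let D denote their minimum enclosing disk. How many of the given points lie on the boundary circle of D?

Call the three points A, B, C in the order given.
Side lengths²: AB² = 80, AC² = 17, BC² = 41.
Since AB² = 80 ≥ 41 + 17 = 58, the angle opposite AB is not acute, so the smallest enclosing circle has AB as diameter.
Centre = midpoint of AB = (2, 0), r² = 80/4 = 20.
The points at distance exactly r from the centre are (6, -2), (-2, 2) — 2 points.

2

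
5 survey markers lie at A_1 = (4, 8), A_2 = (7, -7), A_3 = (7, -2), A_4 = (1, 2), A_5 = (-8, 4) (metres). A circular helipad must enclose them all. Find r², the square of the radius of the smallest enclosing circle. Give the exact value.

A smallest enclosing disk is always determined by at most three of the input points on its boundary.
The minimum enclosing circle is determined by three boundary points: A_1, A_2, A_5.
Their circumcentre is (0.1875, -0.5625) with r² = 87.8515625.
The farthest remaining point A_3 is at distance² 48.4765625 ≤ 87.8515625.

87.8515625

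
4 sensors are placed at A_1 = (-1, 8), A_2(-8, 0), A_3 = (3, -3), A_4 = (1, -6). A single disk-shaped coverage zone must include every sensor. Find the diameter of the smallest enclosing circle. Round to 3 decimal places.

14.264

A smallest enclosing disk is always determined by at most three of the input points on its boundary.
The minimum enclosing circle is determined by three boundary points: A_1, A_2, A_4.
Their circumcentre is (-35/38, 33/38) with r² = 36725/722.
The farthest remaining point A_3 is at distance² 21905/722 ≤ 36725/722.
Diameter = 2r = 2√(36725/722) ≈ 14.264.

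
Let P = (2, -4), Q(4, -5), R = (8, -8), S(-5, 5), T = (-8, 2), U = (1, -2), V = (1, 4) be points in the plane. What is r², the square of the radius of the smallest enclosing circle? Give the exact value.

The farthest pair is R–T with squared distance 356. The circle on this segment as diameter has centre (0, -3) and r² = 356/4 = 89.
Check P: distance² to centre = 5 ≤ 89, so it lies inside.
All remaining points lie in this disk, and no smaller disk contains both endpoints, so this is the minimum enclosing circle.

89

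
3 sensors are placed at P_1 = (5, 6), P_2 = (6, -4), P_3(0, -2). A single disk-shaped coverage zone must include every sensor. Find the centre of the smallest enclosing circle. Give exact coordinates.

Side lengths²: P_1P_2² = 101, P_1P_3² = 89, P_2P_3² = 40.
Since P_1P_2² = 101 < 89 + 40 = 129, the triangle is acute, so the smallest enclosing circle is the circumcircle.
Circumcentre = (249/58, 51/58), r² = 44945/1682.
Centre = (249/58, 51/58).

(249/58, 51/58)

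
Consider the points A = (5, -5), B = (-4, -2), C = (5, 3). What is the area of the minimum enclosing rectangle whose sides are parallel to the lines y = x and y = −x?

84

In coordinates u = x + y, v = x − y the rectangle is axis-aligned; the map (x,y)→(u,v) scales areas by 2.
u-values: 0, -6, 8; range = 8 − (-6) = 14.
v-values: 10, -2, 2; range = 10 − (-2) = 12.
Area = (14 × 12) / 2 = 84.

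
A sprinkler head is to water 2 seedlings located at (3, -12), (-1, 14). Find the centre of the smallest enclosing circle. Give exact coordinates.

The smallest circle enclosing two points has them as diameter endpoints.
Centre = midpoint = (1, 1); r² = |(3, -12)−(-1, 14)|²/4 = 692/4 = 173.
Centre = (1, 1).

(1, 1)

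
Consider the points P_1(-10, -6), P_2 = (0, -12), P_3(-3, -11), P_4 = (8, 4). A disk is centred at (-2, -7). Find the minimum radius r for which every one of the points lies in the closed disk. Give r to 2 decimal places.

14.87

The required radius is the distance from (-2, -7) to the farthest point.
Squared distances: 65, 29, 17, 221.
Maximum is 221, attained at P_4.
r = √221 ≈ 14.87.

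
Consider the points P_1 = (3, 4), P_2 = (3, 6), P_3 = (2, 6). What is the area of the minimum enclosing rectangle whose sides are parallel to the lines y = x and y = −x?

3

In coordinates u = x + y, v = x − y the rectangle is axis-aligned; the map (x,y)→(u,v) scales areas by 2.
u-values: 7, 9, 8; range = 9 − 7 = 2.
v-values: -1, -3, -4; range = -1 − (-4) = 3.
Area = (2 × 3) / 2 = 3.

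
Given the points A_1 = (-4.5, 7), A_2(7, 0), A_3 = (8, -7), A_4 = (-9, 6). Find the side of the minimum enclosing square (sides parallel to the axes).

The bounding box has width 17 and height 14.
An axis-aligned square enclosing the set must have side ≥ max(width, height).
So the minimum side is max(17, 14) = 17.

17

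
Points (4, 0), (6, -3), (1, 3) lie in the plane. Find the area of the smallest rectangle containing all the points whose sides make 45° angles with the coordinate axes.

In coordinates u = x + y, v = x − y the rectangle is axis-aligned; the map (x,y)→(u,v) scales areas by 2.
u-values: 4, 3, 4; range = 4 − 3 = 1.
v-values: 4, 9, -2; range = 9 − (-2) = 11.
Area = (1 × 11) / 2 = 5.5.

5.5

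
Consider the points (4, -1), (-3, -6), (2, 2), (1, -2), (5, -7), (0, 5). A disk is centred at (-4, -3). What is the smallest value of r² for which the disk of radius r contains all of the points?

97

The required radius is the distance from (-4, -3) to the farthest point.
Squared distances: 68, 10, 61, 26, 97, 80.
Maximum is 97, attained at (5, -7).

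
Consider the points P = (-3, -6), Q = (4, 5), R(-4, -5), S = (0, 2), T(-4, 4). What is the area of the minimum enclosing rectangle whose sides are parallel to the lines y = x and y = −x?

99

In coordinates u = x + y, v = x − y the rectangle is axis-aligned; the map (x,y)→(u,v) scales areas by 2.
u-values: -9, 9, -9, 2, 0; range = 9 − (-9) = 18.
v-values: 3, -1, 1, -2, -8; range = 3 − (-8) = 11.
Area = (18 × 11) / 2 = 99.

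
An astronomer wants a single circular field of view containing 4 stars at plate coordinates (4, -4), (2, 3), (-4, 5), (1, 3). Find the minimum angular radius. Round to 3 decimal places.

By Welzl's lemma the MEC is supported by two points (diametrically opposite) or three points (on a circumcircle).
The farthest pair is (4, -4)–(-4, 5) with squared distance 145. The circle on this segment as diameter has centre (0, 0.5) and r² = 145/4 = 36.25.
Check (2, 3): distance² to centre = 10.25 ≤ 36.25, so it lies inside.
All remaining points lie in this disk, and no smaller disk contains both endpoints, so this is the minimum enclosing circle.
r = √(36.25) ≈ 6.021.

6.021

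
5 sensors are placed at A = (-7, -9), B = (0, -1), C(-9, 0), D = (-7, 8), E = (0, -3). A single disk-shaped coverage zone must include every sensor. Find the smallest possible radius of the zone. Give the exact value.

8.5

A smallest enclosing disk is always determined by at most three of the input points on its boundary.
The farthest pair is A–D with squared distance 289. The circle on this segment as diameter has centre (-7, -0.5) and r² = 289/4 = 72.25.
Check B: distance² to centre = 49.25 ≤ 72.25, so it lies inside.
All remaining points lie in this disk, and no smaller disk contains both endpoints, so this is the minimum enclosing circle.
r = √(72.25) = 8.5.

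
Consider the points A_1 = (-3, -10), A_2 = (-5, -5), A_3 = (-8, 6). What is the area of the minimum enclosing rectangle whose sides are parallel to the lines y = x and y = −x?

115.5

In coordinates u = x + y, v = x − y the rectangle is axis-aligned; the map (x,y)→(u,v) scales areas by 2.
u-values: -13, -10, -2; range = -2 − (-13) = 11.
v-values: 7, 0, -14; range = 7 − (-14) = 21.
Area = (11 × 21) / 2 = 115.5.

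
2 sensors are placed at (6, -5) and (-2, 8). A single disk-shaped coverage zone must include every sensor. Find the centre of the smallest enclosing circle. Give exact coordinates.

(2, 1.5)

The smallest circle enclosing two points has them as diameter endpoints.
Centre = midpoint = (2, 1.5); r² = |(6, -5)−(-2, 8)|²/4 = 233/4 = 58.25.
Centre = (2, 1.5).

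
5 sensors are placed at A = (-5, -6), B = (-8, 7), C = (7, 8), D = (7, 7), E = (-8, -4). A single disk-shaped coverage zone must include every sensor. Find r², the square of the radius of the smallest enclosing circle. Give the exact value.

92.25

A smallest enclosing disk is always determined by at most three of the input points on its boundary.
The farthest pair is C–E with squared distance 369. The circle on this segment as diameter has centre (-0.5, 2) and r² = 369/4 = 92.25.
Check A: distance² to centre = 84.25 ≤ 92.25, so it lies inside.
All remaining points lie in this disk, and no smaller disk contains both endpoints, so this is the minimum enclosing circle.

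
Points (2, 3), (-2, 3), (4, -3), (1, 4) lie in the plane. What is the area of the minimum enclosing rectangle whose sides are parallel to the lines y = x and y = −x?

In coordinates u = x + y, v = x − y the rectangle is axis-aligned; the map (x,y)→(u,v) scales areas by 2.
u-values: 5, 1, 1, 5; range = 5 − 1 = 4.
v-values: -1, -5, 7, -3; range = 7 − (-5) = 12.
Area = (4 × 12) / 2 = 24.

24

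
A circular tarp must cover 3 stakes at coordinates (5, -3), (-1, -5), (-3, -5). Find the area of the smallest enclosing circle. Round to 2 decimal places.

Call the three points A, B, C in the order given.
Side lengths²: AB² = 40, AC² = 68, BC² = 4.
Since AC² = 68 ≥ 40 + 4 = 44, the angle opposite AC is not acute, so the smallest enclosing circle has AC as diameter.
Centre = midpoint of AC = (1, -4), r² = 68/4 = 17.
Area = π·r² = π·17 ≈ 53.41.

53.41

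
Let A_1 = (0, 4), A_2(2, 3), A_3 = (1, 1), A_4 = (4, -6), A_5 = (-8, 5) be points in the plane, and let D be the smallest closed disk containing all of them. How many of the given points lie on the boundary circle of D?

2

The minimum enclosing circle of a finite set is fixed by two of the points (as a diameter) or three (as a circumcircle).
The farthest pair is A_4–A_5 with squared distance 265. The circle on this segment as diameter has centre (-2, -0.5) and r² = 265/4 = 66.25.
Check A_1: distance² to centre = 24.25 ≤ 66.25, so it lies inside.
All remaining points lie in this disk, and no smaller disk contains both endpoints, so this is the minimum enclosing circle.
The points at distance exactly r from the centre are A_4, A_5 — 2 points.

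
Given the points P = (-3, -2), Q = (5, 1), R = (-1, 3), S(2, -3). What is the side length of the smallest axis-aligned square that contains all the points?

The bounding box has width 8 and height 6.
An axis-aligned square enclosing the set must have side ≥ max(width, height).
So the minimum side is max(8, 6) = 8.

8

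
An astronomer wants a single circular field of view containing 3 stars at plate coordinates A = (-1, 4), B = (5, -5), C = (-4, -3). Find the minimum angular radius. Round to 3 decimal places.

Side lengths²: AB² = 117, AC² = 58, BC² = 85.
Since AB² = 117 < 85 + 58 = 143, the triangle is acute, so the smallest enclosing circle is the circumcircle.
Circumcentre = (53/46, -49/46), r² = 32045/1058.
r = √(32045/1058) ≈ 5.503.

5.503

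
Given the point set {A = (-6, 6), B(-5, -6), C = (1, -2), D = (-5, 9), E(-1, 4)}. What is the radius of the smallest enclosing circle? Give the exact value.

The farthest pair is B–D with squared distance 225. The circle on this segment as diameter has centre (-5, 1.5) and r² = 225/4 = 56.25.
Check A: distance² to centre = 21.25 ≤ 56.25, so it lies inside.
All remaining points lie in this disk, and no smaller disk contains both endpoints, so this is the minimum enclosing circle.
r = √(56.25) = 7.5.

7.5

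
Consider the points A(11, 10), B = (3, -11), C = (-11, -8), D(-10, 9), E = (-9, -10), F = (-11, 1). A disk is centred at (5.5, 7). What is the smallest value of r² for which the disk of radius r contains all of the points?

499.25

The required radius is the distance from (5.5, 7) to the farthest point.
Squared distances: 39.25, 330.25, 497.25, 244.25, 499.25, 308.25.
Maximum is 499.25, attained at E.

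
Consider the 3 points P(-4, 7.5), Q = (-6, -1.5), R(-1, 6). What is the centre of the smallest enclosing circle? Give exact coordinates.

Side lengths²: PQ² = 85, PR² = 11.25, QR² = 81.25.
Since PQ² = 85 < 81.25 + 11.25 = 92.5, the triangle is acute, so the smallest enclosing circle is the circumcircle.
Circumcentre = (-4.4375, 2.875), r² = 21.58203125.
Centre = (-4.4375, 2.875).

(-4.4375, 2.875)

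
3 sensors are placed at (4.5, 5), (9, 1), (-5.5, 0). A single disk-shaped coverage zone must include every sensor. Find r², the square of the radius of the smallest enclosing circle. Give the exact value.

52.8125

Call the three points A, B, C in the order given.
Side lengths²: AB² = 36.25, AC² = 125, BC² = 211.25.
Since BC² = 211.25 ≥ 125 + 36.25 = 161.25, the angle opposite BC is not acute, so the smallest enclosing circle has BC as diameter.
Centre = midpoint of BC = (1.75, 0.5), r² = 211.25/4 = 52.8125.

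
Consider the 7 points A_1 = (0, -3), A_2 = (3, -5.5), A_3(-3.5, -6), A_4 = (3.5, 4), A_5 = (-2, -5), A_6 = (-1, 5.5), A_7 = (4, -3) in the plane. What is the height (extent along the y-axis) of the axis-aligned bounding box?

max y = 5.5, min y = -6, so height = 11.5.

11.5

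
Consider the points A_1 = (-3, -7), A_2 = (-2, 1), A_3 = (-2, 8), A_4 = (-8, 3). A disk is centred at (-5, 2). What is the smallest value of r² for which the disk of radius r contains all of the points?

The required radius is the distance from (-5, 2) to the farthest point.
Squared distances: 85, 10, 45, 10.
Maximum is 85, attained at A_1.

85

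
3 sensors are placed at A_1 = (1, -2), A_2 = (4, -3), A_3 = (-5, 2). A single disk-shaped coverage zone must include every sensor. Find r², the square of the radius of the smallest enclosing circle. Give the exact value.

Side lengths²: A_1A_2² = 10, A_1A_3² = 52, A_2A_3² = 106.
Since A_2A_3² = 106 ≥ 52 + 10 = 62, the angle opposite A_2A_3 is not acute, so the smallest enclosing circle has A_2A_3 as diameter.
Centre = midpoint of A_2A_3 = (-0.5, -0.5), r² = 106/4 = 26.5.

26.5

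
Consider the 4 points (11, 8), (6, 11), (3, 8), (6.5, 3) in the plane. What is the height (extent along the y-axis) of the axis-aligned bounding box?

8

max y = 11, min y = 3, so height = 8.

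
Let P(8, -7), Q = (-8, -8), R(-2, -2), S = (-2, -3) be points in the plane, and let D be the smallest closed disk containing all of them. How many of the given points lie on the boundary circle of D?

2

The minimum enclosing circle of a finite set is fixed by two of the points (as a diameter) or three (as a circumcircle).
The farthest pair is P–Q with squared distance 257. The circle on this segment as diameter has centre (0, -7.5) and r² = 257/4 = 64.25.
Check R: distance² to centre = 34.25 ≤ 64.25, so it lies inside.
All remaining points lie in this disk, and no smaller disk contains both endpoints, so this is the minimum enclosing circle.
The points at distance exactly r from the centre are P, Q — 2 points.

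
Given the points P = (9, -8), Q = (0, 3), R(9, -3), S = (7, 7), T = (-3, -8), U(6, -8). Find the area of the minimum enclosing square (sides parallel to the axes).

225

The bounding box has width 12 and height 15.
An axis-aligned square enclosing the set must have side ≥ max(width, height).
So the minimum side is max(12, 15) = 15.
Area = 15² = 225.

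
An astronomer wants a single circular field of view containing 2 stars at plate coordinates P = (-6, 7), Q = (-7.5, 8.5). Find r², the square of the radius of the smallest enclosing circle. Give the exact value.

The smallest circle enclosing two points has them as diameter endpoints.
Centre = midpoint = (-6.75, 7.75); r² = |PQ|²/4 = 4.5/4 = 1.125.

1.125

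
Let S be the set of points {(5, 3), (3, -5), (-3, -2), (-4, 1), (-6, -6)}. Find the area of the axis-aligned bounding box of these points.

x ranges over [-6, 5], width 11.
y ranges over [-6, 3], height 9.
Area = 11 × 9 = 99.

99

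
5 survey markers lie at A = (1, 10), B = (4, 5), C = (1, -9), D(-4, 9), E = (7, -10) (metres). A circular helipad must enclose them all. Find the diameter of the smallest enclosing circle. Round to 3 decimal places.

21.954

By Welzl's lemma the MEC is supported by two points (diametrically opposite) or three points (on a circumcircle).
The farthest pair is D–E with squared distance 482. The circle on this segment as diameter has centre (1.5, -0.5) and r² = 482/4 = 120.5.
Check A: distance² to centre = 110.5 ≤ 120.5, so it lies inside.
All remaining points lie in this disk, and no smaller disk contains both endpoints, so this is the minimum enclosing circle.
Diameter = 2r = 2√(120.5) ≈ 21.954.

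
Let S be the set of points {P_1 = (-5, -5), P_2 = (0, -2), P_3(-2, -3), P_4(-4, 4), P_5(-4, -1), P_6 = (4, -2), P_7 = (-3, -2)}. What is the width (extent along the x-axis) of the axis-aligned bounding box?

9

max x = 4, min x = -5, so width = 9.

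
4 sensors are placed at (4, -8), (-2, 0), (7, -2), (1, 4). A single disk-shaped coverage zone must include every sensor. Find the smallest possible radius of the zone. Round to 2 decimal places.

The minimum enclosing circle of a finite set is fixed by two of the points (as a diameter) or three (as a circumcircle).
The farthest pair is (4, -8)–(1, 4) with squared distance 153. The circle on this segment as diameter has centre (2.5, -2) and r² = 153/4 = 38.25.
Check (-2, 0): distance² to centre = 24.25 ≤ 38.25, so it lies inside.
All remaining points lie in this disk, and no smaller disk contains both endpoints, so this is the minimum enclosing circle.
r = √(38.25) ≈ 6.18.

6.18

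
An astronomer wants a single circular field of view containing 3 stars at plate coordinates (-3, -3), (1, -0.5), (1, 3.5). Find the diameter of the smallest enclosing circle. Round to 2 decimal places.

7.63

Call the three points A, B, C in the order given.
Side lengths²: AB² = 22.25, AC² = 58.25, BC² = 16.
Since AC² = 58.25 ≥ 22.25 + 16 = 38.25, the angle opposite AC is not acute, so the smallest enclosing circle has AC as diameter.
Centre = midpoint of AC = (-1, 0.25), r² = 58.25/4 = 14.5625.
Diameter = 2r = 2√(14.5625) ≈ 7.63.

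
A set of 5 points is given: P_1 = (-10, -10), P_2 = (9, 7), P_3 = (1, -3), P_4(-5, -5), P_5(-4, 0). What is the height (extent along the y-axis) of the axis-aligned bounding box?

max y = 7, min y = -10, so height = 17.

17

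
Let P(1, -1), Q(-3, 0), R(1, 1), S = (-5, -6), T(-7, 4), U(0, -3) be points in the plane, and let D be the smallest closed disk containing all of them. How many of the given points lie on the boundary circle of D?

The minimum enclosing circle is determined by three boundary points: R, S, T.
Their circumcentre is (-309/74, -47/74) with r² = 80665/2738.
The farthest remaining point P is at distance² 73709/2738 ≤ 80665/2738.
The points at distance exactly r from the centre are R, S, T — 3 points.

3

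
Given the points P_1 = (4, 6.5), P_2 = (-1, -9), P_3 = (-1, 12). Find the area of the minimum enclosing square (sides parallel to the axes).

The bounding box has width 5 and height 21.
An axis-aligned square enclosing the set must have side ≥ max(width, height).
So the minimum side is max(5, 21) = 21.
Area = 21² = 441.

441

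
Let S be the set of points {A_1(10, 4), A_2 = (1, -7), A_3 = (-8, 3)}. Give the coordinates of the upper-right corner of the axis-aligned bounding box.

(10, 4)

x-range [-8, 10], y-range [-7, 4].
The upper-right corner is (10, 4).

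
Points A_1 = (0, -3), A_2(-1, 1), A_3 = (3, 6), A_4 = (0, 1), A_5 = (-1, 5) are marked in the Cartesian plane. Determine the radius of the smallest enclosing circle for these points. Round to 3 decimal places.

By Welzl's lemma the MEC is supported by two points (diametrically opposite) or three points (on a circumcircle).
The farthest pair is A_1–A_3 with squared distance 90. The circle on this segment as diameter has centre (1.5, 1.5) and r² = 90/4 = 22.5.
Check A_2: distance² to centre = 6.5 ≤ 22.5, so it lies inside.
All remaining points lie in this disk, and no smaller disk contains both endpoints, so this is the minimum enclosing circle.
r = √(22.5) ≈ 4.743.

4.743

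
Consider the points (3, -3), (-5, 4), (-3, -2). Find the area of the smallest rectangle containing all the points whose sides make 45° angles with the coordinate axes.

37.5

In coordinates u = x + y, v = x − y the rectangle is axis-aligned; the map (x,y)→(u,v) scales areas by 2.
u-values: 0, -1, -5; range = 0 − (-5) = 5.
v-values: 6, -9, -1; range = 6 − (-9) = 15.
Area = (5 × 15) / 2 = 37.5.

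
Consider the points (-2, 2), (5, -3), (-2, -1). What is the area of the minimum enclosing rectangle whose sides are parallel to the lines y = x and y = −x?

30

In coordinates u = x + y, v = x − y the rectangle is axis-aligned; the map (x,y)→(u,v) scales areas by 2.
u-values: 0, 2, -3; range = 2 − (-3) = 5.
v-values: -4, 8, -1; range = 8 − (-4) = 12.
Area = (5 × 12) / 2 = 30.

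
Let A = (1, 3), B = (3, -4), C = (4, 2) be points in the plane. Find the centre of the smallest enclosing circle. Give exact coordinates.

(2, -0.5)

Side lengths²: AB² = 53, AC² = 10, BC² = 37.
Since AB² = 53 ≥ 37 + 10 = 47, the angle opposite AB is not acute, so the smallest enclosing circle has AB as diameter.
Centre = midpoint of AB = (2, -0.5), r² = 53/4 = 13.25.
Centre = (2, -0.5).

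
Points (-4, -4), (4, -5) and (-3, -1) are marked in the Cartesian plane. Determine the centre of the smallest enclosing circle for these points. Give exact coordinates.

(0.1, -3.7)

Call the three points A, B, C in the order given.
Side lengths²: AB² = 65, AC² = 10, BC² = 65.
Since BC² = 65 < 65 + 10 = 75, the triangle is acute, so the smallest enclosing circle is the circumcircle.
Circumcentre = (0.1, -3.7), r² = 16.9.
Centre = (0.1, -3.7).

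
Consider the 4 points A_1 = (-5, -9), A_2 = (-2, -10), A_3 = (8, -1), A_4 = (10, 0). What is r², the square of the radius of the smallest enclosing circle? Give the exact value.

The minimum enclosing circle of a finite set is fixed by two of the points (as a diameter) or three (as a circumcircle).
The farthest pair is A_1–A_4 with squared distance 306. The circle on this segment as diameter has centre (2.5, -4.5) and r² = 306/4 = 76.5.
Check A_2: distance² to centre = 50.5 ≤ 76.5, so it lies inside.
All remaining points lie in this disk, and no smaller disk contains both endpoints, so this is the minimum enclosing circle.

76.5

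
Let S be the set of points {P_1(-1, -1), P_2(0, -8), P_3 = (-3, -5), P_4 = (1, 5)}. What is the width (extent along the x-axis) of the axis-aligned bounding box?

4

max x = 1, min x = -3, so width = 4.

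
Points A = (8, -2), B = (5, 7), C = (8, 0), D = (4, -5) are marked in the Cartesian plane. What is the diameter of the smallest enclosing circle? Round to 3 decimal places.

By Welzl's lemma the MEC is supported by two points (diametrically opposite) or three points (on a circumcircle).
The farthest pair is B–D with squared distance 145. The circle on this segment as diameter has centre (4.5, 1) and r² = 145/4 = 36.25.
Check A: distance² to centre = 21.25 ≤ 36.25, so it lies inside.
All remaining points lie in this disk, and no smaller disk contains both endpoints, so this is the minimum enclosing circle.
Diameter = 2r = 2√(36.25) ≈ 12.042.

12.042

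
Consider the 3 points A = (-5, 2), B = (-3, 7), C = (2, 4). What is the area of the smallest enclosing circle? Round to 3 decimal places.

Side lengths²: AB² = 29, AC² = 53, BC² = 34.
Since AC² = 53 < 34 + 29 = 63, the triangle is acute, so the smallest enclosing circle is the circumcircle.
Circumcentre = (-103/62, 221/62), r² = 26129/1922.
Area = π·r² = π·26129/1922 ≈ 42.709.

42.709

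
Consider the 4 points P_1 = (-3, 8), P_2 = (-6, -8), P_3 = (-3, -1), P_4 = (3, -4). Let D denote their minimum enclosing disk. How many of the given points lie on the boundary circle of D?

3

By Welzl's lemma the MEC is supported by two points (diametrically opposite) or three points (on a circumcircle).
The minimum enclosing circle is determined by three boundary points: P_1, P_2, P_4.
Their circumcentre is (-91/22, -3/44) with r² = 128525/1936.
The farthest remaining point P_3 is at distance² 4181/1936 ≤ 128525/1936.
The points at distance exactly r from the centre are P_1, P_2, P_4 — 3 points.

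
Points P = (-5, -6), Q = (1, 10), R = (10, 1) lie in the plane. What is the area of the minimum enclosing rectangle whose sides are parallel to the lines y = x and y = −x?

198

In coordinates u = x + y, v = x − y the rectangle is axis-aligned; the map (x,y)→(u,v) scales areas by 2.
u-values: -11, 11, 11; range = 11 − (-11) = 22.
v-values: 1, -9, 9; range = 9 − (-9) = 18.
Area = (22 × 18) / 2 = 198.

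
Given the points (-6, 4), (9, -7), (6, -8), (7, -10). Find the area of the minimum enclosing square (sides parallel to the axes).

225

The bounding box has width 15 and height 14.
An axis-aligned square enclosing the set must have side ≥ max(width, height).
So the minimum side is max(15, 14) = 15.
Area = 15² = 225.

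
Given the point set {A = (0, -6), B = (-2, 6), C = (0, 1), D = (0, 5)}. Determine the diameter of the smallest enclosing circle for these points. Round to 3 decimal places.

12.166

The minimum enclosing circle of a finite set is fixed by two of the points (as a diameter) or three (as a circumcircle).
The farthest pair is A–B with squared distance 148. The circle on this segment as diameter has centre (-1, 0) and r² = 148/4 = 37.
Check C: distance² to centre = 2 ≤ 37, so it lies inside.
All remaining points lie in this disk, and no smaller disk contains both endpoints, so this is the minimum enclosing circle.
Diameter = 2r = 2√37 ≈ 12.166.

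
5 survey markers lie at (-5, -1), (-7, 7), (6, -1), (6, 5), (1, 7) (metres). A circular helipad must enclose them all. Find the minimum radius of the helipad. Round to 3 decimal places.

The minimum enclosing circle of a finite set is fixed by two of the points (as a diameter) or three (as a circumcircle).
The farthest pair is (-7, 7)–(6, -1) with squared distance 233. The circle on this segment as diameter has centre (-0.5, 3) and r² = 233/4 = 58.25.
Check (-5, -1): distance² to centre = 36.25 ≤ 58.25, so it lies inside.
All remaining points lie in this disk, and no smaller disk contains both endpoints, so this is the minimum enclosing circle.
r = √(58.25) ≈ 7.632.

7.632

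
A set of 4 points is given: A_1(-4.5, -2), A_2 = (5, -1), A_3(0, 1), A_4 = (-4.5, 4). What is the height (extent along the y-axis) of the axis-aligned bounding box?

6

max y = 4, min y = -2, so height = 6.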